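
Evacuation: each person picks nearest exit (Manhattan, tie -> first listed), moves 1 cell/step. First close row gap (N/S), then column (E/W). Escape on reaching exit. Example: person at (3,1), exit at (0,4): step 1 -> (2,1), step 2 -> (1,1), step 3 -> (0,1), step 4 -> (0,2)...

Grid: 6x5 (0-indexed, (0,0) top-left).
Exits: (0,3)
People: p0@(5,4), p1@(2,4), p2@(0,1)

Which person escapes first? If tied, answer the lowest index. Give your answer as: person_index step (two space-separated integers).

Step 1: p0:(5,4)->(4,4) | p1:(2,4)->(1,4) | p2:(0,1)->(0,2)
Step 2: p0:(4,4)->(3,4) | p1:(1,4)->(0,4) | p2:(0,2)->(0,3)->EXIT
Step 3: p0:(3,4)->(2,4) | p1:(0,4)->(0,3)->EXIT | p2:escaped
Step 4: p0:(2,4)->(1,4) | p1:escaped | p2:escaped
Step 5: p0:(1,4)->(0,4) | p1:escaped | p2:escaped
Step 6: p0:(0,4)->(0,3)->EXIT | p1:escaped | p2:escaped
Exit steps: [6, 3, 2]
First to escape: p2 at step 2

Answer: 2 2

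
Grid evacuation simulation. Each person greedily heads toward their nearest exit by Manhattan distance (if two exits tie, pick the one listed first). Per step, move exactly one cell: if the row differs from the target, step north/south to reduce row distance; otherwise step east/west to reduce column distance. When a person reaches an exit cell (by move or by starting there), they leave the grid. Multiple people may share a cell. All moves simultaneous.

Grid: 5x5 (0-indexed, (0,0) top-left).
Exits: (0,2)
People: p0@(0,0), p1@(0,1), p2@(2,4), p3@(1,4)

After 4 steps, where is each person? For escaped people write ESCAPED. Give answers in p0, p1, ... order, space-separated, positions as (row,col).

Step 1: p0:(0,0)->(0,1) | p1:(0,1)->(0,2)->EXIT | p2:(2,4)->(1,4) | p3:(1,4)->(0,4)
Step 2: p0:(0,1)->(0,2)->EXIT | p1:escaped | p2:(1,4)->(0,4) | p3:(0,4)->(0,3)
Step 3: p0:escaped | p1:escaped | p2:(0,4)->(0,3) | p3:(0,3)->(0,2)->EXIT
Step 4: p0:escaped | p1:escaped | p2:(0,3)->(0,2)->EXIT | p3:escaped

ESCAPED ESCAPED ESCAPED ESCAPED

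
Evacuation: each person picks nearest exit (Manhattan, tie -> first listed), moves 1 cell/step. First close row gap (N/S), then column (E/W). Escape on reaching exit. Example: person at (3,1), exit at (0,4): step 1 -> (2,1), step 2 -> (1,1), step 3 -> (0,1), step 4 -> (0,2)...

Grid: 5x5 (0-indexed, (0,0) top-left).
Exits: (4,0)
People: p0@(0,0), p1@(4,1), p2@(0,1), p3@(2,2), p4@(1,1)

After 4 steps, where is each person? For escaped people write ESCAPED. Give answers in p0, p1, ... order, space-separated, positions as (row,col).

Step 1: p0:(0,0)->(1,0) | p1:(4,1)->(4,0)->EXIT | p2:(0,1)->(1,1) | p3:(2,2)->(3,2) | p4:(1,1)->(2,1)
Step 2: p0:(1,0)->(2,0) | p1:escaped | p2:(1,1)->(2,1) | p3:(3,2)->(4,2) | p4:(2,1)->(3,1)
Step 3: p0:(2,0)->(3,0) | p1:escaped | p2:(2,1)->(3,1) | p3:(4,2)->(4,1) | p4:(3,1)->(4,1)
Step 4: p0:(3,0)->(4,0)->EXIT | p1:escaped | p2:(3,1)->(4,1) | p3:(4,1)->(4,0)->EXIT | p4:(4,1)->(4,0)->EXIT

ESCAPED ESCAPED (4,1) ESCAPED ESCAPED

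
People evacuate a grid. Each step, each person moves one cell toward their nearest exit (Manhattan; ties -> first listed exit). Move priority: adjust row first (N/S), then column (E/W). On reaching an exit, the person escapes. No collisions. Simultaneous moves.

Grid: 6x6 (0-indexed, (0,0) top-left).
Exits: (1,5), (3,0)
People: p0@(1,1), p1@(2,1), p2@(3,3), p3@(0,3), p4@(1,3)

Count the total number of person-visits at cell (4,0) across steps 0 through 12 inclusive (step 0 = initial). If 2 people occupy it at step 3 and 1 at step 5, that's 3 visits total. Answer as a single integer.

Step 0: p0@(1,1) p1@(2,1) p2@(3,3) p3@(0,3) p4@(1,3) -> at (4,0): 0 [-], cum=0
Step 1: p0@(2,1) p1@(3,1) p2@(3,2) p3@(1,3) p4@(1,4) -> at (4,0): 0 [-], cum=0
Step 2: p0@(3,1) p1@ESC p2@(3,1) p3@(1,4) p4@ESC -> at (4,0): 0 [-], cum=0
Step 3: p0@ESC p1@ESC p2@ESC p3@ESC p4@ESC -> at (4,0): 0 [-], cum=0
Total visits = 0

Answer: 0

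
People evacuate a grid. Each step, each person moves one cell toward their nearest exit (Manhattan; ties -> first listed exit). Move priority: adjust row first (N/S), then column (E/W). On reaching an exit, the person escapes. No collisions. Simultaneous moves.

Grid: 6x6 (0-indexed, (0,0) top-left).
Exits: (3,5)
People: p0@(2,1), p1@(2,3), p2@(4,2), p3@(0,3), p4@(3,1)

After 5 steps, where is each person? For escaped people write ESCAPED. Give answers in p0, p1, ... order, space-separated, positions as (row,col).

Step 1: p0:(2,1)->(3,1) | p1:(2,3)->(3,3) | p2:(4,2)->(3,2) | p3:(0,3)->(1,3) | p4:(3,1)->(3,2)
Step 2: p0:(3,1)->(3,2) | p1:(3,3)->(3,4) | p2:(3,2)->(3,3) | p3:(1,3)->(2,3) | p4:(3,2)->(3,3)
Step 3: p0:(3,2)->(3,3) | p1:(3,4)->(3,5)->EXIT | p2:(3,3)->(3,4) | p3:(2,3)->(3,3) | p4:(3,3)->(3,4)
Step 4: p0:(3,3)->(3,4) | p1:escaped | p2:(3,4)->(3,5)->EXIT | p3:(3,3)->(3,4) | p4:(3,4)->(3,5)->EXIT
Step 5: p0:(3,4)->(3,5)->EXIT | p1:escaped | p2:escaped | p3:(3,4)->(3,5)->EXIT | p4:escaped

ESCAPED ESCAPED ESCAPED ESCAPED ESCAPED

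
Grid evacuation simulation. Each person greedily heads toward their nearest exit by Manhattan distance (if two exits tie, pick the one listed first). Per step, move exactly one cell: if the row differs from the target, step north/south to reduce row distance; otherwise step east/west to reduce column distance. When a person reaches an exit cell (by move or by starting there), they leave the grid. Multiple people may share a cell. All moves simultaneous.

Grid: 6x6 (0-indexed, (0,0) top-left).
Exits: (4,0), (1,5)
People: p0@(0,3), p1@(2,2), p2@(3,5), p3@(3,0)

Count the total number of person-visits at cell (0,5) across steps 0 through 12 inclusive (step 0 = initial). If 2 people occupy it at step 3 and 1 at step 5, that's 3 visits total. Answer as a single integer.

Answer: 0

Derivation:
Step 0: p0@(0,3) p1@(2,2) p2@(3,5) p3@(3,0) -> at (0,5): 0 [-], cum=0
Step 1: p0@(1,3) p1@(3,2) p2@(2,5) p3@ESC -> at (0,5): 0 [-], cum=0
Step 2: p0@(1,4) p1@(4,2) p2@ESC p3@ESC -> at (0,5): 0 [-], cum=0
Step 3: p0@ESC p1@(4,1) p2@ESC p3@ESC -> at (0,5): 0 [-], cum=0
Step 4: p0@ESC p1@ESC p2@ESC p3@ESC -> at (0,5): 0 [-], cum=0
Total visits = 0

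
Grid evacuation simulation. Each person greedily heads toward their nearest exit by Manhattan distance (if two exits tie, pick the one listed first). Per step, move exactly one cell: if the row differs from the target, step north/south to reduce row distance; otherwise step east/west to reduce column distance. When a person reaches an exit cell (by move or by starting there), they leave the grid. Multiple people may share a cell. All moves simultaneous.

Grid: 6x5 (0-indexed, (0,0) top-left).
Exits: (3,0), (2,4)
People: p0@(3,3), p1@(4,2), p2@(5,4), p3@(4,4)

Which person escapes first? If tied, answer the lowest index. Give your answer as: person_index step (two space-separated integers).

Answer: 0 2

Derivation:
Step 1: p0:(3,3)->(2,3) | p1:(4,2)->(3,2) | p2:(5,4)->(4,4) | p3:(4,4)->(3,4)
Step 2: p0:(2,3)->(2,4)->EXIT | p1:(3,2)->(3,1) | p2:(4,4)->(3,4) | p3:(3,4)->(2,4)->EXIT
Step 3: p0:escaped | p1:(3,1)->(3,0)->EXIT | p2:(3,4)->(2,4)->EXIT | p3:escaped
Exit steps: [2, 3, 3, 2]
First to escape: p0 at step 2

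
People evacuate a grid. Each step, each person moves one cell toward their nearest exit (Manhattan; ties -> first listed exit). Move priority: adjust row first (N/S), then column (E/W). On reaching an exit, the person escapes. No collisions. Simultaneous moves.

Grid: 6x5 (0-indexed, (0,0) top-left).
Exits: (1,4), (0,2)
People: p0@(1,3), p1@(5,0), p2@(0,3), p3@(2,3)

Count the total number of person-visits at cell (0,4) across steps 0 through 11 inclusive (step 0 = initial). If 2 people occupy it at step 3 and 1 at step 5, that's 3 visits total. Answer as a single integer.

Step 0: p0@(1,3) p1@(5,0) p2@(0,3) p3@(2,3) -> at (0,4): 0 [-], cum=0
Step 1: p0@ESC p1@(4,0) p2@ESC p3@(1,3) -> at (0,4): 0 [-], cum=0
Step 2: p0@ESC p1@(3,0) p2@ESC p3@ESC -> at (0,4): 0 [-], cum=0
Step 3: p0@ESC p1@(2,0) p2@ESC p3@ESC -> at (0,4): 0 [-], cum=0
Step 4: p0@ESC p1@(1,0) p2@ESC p3@ESC -> at (0,4): 0 [-], cum=0
Step 5: p0@ESC p1@(0,0) p2@ESC p3@ESC -> at (0,4): 0 [-], cum=0
Step 6: p0@ESC p1@(0,1) p2@ESC p3@ESC -> at (0,4): 0 [-], cum=0
Step 7: p0@ESC p1@ESC p2@ESC p3@ESC -> at (0,4): 0 [-], cum=0
Total visits = 0

Answer: 0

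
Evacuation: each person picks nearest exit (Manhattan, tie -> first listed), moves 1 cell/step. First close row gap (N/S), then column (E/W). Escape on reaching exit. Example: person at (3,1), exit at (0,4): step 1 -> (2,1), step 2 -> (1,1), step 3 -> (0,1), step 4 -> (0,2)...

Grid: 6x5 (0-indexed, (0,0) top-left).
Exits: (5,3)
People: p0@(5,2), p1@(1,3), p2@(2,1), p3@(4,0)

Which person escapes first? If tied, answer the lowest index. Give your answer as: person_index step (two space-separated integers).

Answer: 0 1

Derivation:
Step 1: p0:(5,2)->(5,3)->EXIT | p1:(1,3)->(2,3) | p2:(2,1)->(3,1) | p3:(4,0)->(5,0)
Step 2: p0:escaped | p1:(2,3)->(3,3) | p2:(3,1)->(4,1) | p3:(5,0)->(5,1)
Step 3: p0:escaped | p1:(3,3)->(4,3) | p2:(4,1)->(5,1) | p3:(5,1)->(5,2)
Step 4: p0:escaped | p1:(4,3)->(5,3)->EXIT | p2:(5,1)->(5,2) | p3:(5,2)->(5,3)->EXIT
Step 5: p0:escaped | p1:escaped | p2:(5,2)->(5,3)->EXIT | p3:escaped
Exit steps: [1, 4, 5, 4]
First to escape: p0 at step 1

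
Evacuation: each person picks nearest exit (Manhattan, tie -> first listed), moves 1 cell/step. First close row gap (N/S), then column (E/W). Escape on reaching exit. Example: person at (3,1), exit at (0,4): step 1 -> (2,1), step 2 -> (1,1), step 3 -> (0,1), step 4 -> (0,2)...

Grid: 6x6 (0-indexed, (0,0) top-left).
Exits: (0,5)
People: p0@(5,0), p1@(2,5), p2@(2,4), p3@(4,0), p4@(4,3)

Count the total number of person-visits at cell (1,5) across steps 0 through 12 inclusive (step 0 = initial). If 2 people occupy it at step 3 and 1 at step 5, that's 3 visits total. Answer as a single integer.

Answer: 1

Derivation:
Step 0: p0@(5,0) p1@(2,5) p2@(2,4) p3@(4,0) p4@(4,3) -> at (1,5): 0 [-], cum=0
Step 1: p0@(4,0) p1@(1,5) p2@(1,4) p3@(3,0) p4@(3,3) -> at (1,5): 1 [p1], cum=1
Step 2: p0@(3,0) p1@ESC p2@(0,4) p3@(2,0) p4@(2,3) -> at (1,5): 0 [-], cum=1
Step 3: p0@(2,0) p1@ESC p2@ESC p3@(1,0) p4@(1,3) -> at (1,5): 0 [-], cum=1
Step 4: p0@(1,0) p1@ESC p2@ESC p3@(0,0) p4@(0,3) -> at (1,5): 0 [-], cum=1
Step 5: p0@(0,0) p1@ESC p2@ESC p3@(0,1) p4@(0,4) -> at (1,5): 0 [-], cum=1
Step 6: p0@(0,1) p1@ESC p2@ESC p3@(0,2) p4@ESC -> at (1,5): 0 [-], cum=1
Step 7: p0@(0,2) p1@ESC p2@ESC p3@(0,3) p4@ESC -> at (1,5): 0 [-], cum=1
Step 8: p0@(0,3) p1@ESC p2@ESC p3@(0,4) p4@ESC -> at (1,5): 0 [-], cum=1
Step 9: p0@(0,4) p1@ESC p2@ESC p3@ESC p4@ESC -> at (1,5): 0 [-], cum=1
Step 10: p0@ESC p1@ESC p2@ESC p3@ESC p4@ESC -> at (1,5): 0 [-], cum=1
Total visits = 1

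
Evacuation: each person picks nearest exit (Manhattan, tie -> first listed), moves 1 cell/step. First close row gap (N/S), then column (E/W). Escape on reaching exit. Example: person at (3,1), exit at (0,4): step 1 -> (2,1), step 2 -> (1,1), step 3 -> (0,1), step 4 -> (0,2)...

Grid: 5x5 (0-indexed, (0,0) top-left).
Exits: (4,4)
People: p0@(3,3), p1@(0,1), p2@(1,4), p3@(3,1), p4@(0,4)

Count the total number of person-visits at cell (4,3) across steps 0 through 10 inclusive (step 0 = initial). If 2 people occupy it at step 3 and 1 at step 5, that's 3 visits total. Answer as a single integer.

Step 0: p0@(3,3) p1@(0,1) p2@(1,4) p3@(3,1) p4@(0,4) -> at (4,3): 0 [-], cum=0
Step 1: p0@(4,3) p1@(1,1) p2@(2,4) p3@(4,1) p4@(1,4) -> at (4,3): 1 [p0], cum=1
Step 2: p0@ESC p1@(2,1) p2@(3,4) p3@(4,2) p4@(2,4) -> at (4,3): 0 [-], cum=1
Step 3: p0@ESC p1@(3,1) p2@ESC p3@(4,3) p4@(3,4) -> at (4,3): 1 [p3], cum=2
Step 4: p0@ESC p1@(4,1) p2@ESC p3@ESC p4@ESC -> at (4,3): 0 [-], cum=2
Step 5: p0@ESC p1@(4,2) p2@ESC p3@ESC p4@ESC -> at (4,3): 0 [-], cum=2
Step 6: p0@ESC p1@(4,3) p2@ESC p3@ESC p4@ESC -> at (4,3): 1 [p1], cum=3
Step 7: p0@ESC p1@ESC p2@ESC p3@ESC p4@ESC -> at (4,3): 0 [-], cum=3
Total visits = 3

Answer: 3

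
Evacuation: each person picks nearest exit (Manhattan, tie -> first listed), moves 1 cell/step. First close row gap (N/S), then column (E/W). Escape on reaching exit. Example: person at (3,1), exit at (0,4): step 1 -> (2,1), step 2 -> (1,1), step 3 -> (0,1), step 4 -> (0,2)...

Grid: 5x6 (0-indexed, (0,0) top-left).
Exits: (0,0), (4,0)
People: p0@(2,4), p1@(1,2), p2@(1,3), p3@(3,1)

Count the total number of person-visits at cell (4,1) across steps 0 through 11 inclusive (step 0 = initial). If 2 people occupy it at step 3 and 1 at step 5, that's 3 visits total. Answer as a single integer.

Step 0: p0@(2,4) p1@(1,2) p2@(1,3) p3@(3,1) -> at (4,1): 0 [-], cum=0
Step 1: p0@(1,4) p1@(0,2) p2@(0,3) p3@(4,1) -> at (4,1): 1 [p3], cum=1
Step 2: p0@(0,4) p1@(0,1) p2@(0,2) p3@ESC -> at (4,1): 0 [-], cum=1
Step 3: p0@(0,3) p1@ESC p2@(0,1) p3@ESC -> at (4,1): 0 [-], cum=1
Step 4: p0@(0,2) p1@ESC p2@ESC p3@ESC -> at (4,1): 0 [-], cum=1
Step 5: p0@(0,1) p1@ESC p2@ESC p3@ESC -> at (4,1): 0 [-], cum=1
Step 6: p0@ESC p1@ESC p2@ESC p3@ESC -> at (4,1): 0 [-], cum=1
Total visits = 1

Answer: 1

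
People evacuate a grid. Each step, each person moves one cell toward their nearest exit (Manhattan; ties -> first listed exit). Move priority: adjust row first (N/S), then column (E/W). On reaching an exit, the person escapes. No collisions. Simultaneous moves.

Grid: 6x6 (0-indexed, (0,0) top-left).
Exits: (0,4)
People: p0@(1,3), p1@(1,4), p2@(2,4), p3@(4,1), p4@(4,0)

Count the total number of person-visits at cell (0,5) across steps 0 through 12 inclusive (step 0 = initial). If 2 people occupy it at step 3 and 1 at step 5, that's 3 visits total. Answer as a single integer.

Step 0: p0@(1,3) p1@(1,4) p2@(2,4) p3@(4,1) p4@(4,0) -> at (0,5): 0 [-], cum=0
Step 1: p0@(0,3) p1@ESC p2@(1,4) p3@(3,1) p4@(3,0) -> at (0,5): 0 [-], cum=0
Step 2: p0@ESC p1@ESC p2@ESC p3@(2,1) p4@(2,0) -> at (0,5): 0 [-], cum=0
Step 3: p0@ESC p1@ESC p2@ESC p3@(1,1) p4@(1,0) -> at (0,5): 0 [-], cum=0
Step 4: p0@ESC p1@ESC p2@ESC p3@(0,1) p4@(0,0) -> at (0,5): 0 [-], cum=0
Step 5: p0@ESC p1@ESC p2@ESC p3@(0,2) p4@(0,1) -> at (0,5): 0 [-], cum=0
Step 6: p0@ESC p1@ESC p2@ESC p3@(0,3) p4@(0,2) -> at (0,5): 0 [-], cum=0
Step 7: p0@ESC p1@ESC p2@ESC p3@ESC p4@(0,3) -> at (0,5): 0 [-], cum=0
Step 8: p0@ESC p1@ESC p2@ESC p3@ESC p4@ESC -> at (0,5): 0 [-], cum=0
Total visits = 0

Answer: 0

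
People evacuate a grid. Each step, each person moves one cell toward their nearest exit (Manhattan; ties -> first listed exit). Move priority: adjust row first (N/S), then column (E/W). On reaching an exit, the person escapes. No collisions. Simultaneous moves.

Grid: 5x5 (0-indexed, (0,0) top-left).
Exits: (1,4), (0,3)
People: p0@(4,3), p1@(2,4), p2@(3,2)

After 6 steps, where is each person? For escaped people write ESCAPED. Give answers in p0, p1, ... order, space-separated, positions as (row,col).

Step 1: p0:(4,3)->(3,3) | p1:(2,4)->(1,4)->EXIT | p2:(3,2)->(2,2)
Step 2: p0:(3,3)->(2,3) | p1:escaped | p2:(2,2)->(1,2)
Step 3: p0:(2,3)->(1,3) | p1:escaped | p2:(1,2)->(1,3)
Step 4: p0:(1,3)->(1,4)->EXIT | p1:escaped | p2:(1,3)->(1,4)->EXIT

ESCAPED ESCAPED ESCAPED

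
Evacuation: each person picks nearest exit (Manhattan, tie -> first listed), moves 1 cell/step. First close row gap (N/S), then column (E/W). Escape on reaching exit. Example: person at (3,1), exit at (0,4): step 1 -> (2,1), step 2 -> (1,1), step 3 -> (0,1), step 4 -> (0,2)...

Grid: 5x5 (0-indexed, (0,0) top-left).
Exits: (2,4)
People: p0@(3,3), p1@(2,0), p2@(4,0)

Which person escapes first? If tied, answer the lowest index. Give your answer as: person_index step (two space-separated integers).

Answer: 0 2

Derivation:
Step 1: p0:(3,3)->(2,3) | p1:(2,0)->(2,1) | p2:(4,0)->(3,0)
Step 2: p0:(2,3)->(2,4)->EXIT | p1:(2,1)->(2,2) | p2:(3,0)->(2,0)
Step 3: p0:escaped | p1:(2,2)->(2,3) | p2:(2,0)->(2,1)
Step 4: p0:escaped | p1:(2,3)->(2,4)->EXIT | p2:(2,1)->(2,2)
Step 5: p0:escaped | p1:escaped | p2:(2,2)->(2,3)
Step 6: p0:escaped | p1:escaped | p2:(2,3)->(2,4)->EXIT
Exit steps: [2, 4, 6]
First to escape: p0 at step 2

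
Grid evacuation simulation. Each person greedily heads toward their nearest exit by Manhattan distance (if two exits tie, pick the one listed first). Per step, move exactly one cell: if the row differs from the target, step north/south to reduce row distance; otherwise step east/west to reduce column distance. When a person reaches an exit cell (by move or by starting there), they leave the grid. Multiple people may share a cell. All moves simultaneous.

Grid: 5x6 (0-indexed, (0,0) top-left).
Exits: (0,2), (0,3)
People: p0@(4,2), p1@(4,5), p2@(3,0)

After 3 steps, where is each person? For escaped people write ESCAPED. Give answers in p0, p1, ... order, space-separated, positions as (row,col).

Step 1: p0:(4,2)->(3,2) | p1:(4,5)->(3,5) | p2:(3,0)->(2,0)
Step 2: p0:(3,2)->(2,2) | p1:(3,5)->(2,5) | p2:(2,0)->(1,0)
Step 3: p0:(2,2)->(1,2) | p1:(2,5)->(1,5) | p2:(1,0)->(0,0)

(1,2) (1,5) (0,0)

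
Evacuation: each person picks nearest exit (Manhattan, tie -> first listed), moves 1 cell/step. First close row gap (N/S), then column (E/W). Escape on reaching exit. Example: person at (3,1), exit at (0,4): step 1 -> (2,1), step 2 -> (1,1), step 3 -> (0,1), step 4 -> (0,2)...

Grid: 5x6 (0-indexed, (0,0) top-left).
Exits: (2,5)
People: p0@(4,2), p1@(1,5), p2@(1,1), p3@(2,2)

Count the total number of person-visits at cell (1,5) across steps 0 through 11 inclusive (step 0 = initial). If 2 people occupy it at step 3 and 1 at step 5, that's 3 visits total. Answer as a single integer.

Step 0: p0@(4,2) p1@(1,5) p2@(1,1) p3@(2,2) -> at (1,5): 1 [p1], cum=1
Step 1: p0@(3,2) p1@ESC p2@(2,1) p3@(2,3) -> at (1,5): 0 [-], cum=1
Step 2: p0@(2,2) p1@ESC p2@(2,2) p3@(2,4) -> at (1,5): 0 [-], cum=1
Step 3: p0@(2,3) p1@ESC p2@(2,3) p3@ESC -> at (1,5): 0 [-], cum=1
Step 4: p0@(2,4) p1@ESC p2@(2,4) p3@ESC -> at (1,5): 0 [-], cum=1
Step 5: p0@ESC p1@ESC p2@ESC p3@ESC -> at (1,5): 0 [-], cum=1
Total visits = 1

Answer: 1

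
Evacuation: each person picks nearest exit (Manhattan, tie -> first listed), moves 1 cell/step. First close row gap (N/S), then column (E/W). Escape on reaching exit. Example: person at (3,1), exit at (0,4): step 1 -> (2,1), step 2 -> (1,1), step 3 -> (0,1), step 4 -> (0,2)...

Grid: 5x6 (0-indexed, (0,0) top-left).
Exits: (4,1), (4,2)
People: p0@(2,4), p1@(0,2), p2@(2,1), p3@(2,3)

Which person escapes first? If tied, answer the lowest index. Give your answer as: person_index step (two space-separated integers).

Answer: 2 2

Derivation:
Step 1: p0:(2,4)->(3,4) | p1:(0,2)->(1,2) | p2:(2,1)->(3,1) | p3:(2,3)->(3,3)
Step 2: p0:(3,4)->(4,4) | p1:(1,2)->(2,2) | p2:(3,1)->(4,1)->EXIT | p3:(3,3)->(4,3)
Step 3: p0:(4,4)->(4,3) | p1:(2,2)->(3,2) | p2:escaped | p3:(4,3)->(4,2)->EXIT
Step 4: p0:(4,3)->(4,2)->EXIT | p1:(3,2)->(4,2)->EXIT | p2:escaped | p3:escaped
Exit steps: [4, 4, 2, 3]
First to escape: p2 at step 2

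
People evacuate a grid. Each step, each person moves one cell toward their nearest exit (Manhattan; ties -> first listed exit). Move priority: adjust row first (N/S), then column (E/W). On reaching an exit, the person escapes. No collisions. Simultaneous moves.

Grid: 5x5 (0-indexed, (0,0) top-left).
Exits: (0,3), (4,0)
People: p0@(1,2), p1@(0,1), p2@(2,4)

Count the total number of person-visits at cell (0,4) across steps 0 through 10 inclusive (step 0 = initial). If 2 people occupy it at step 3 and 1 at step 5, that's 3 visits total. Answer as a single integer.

Step 0: p0@(1,2) p1@(0,1) p2@(2,4) -> at (0,4): 0 [-], cum=0
Step 1: p0@(0,2) p1@(0,2) p2@(1,4) -> at (0,4): 0 [-], cum=0
Step 2: p0@ESC p1@ESC p2@(0,4) -> at (0,4): 1 [p2], cum=1
Step 3: p0@ESC p1@ESC p2@ESC -> at (0,4): 0 [-], cum=1
Total visits = 1

Answer: 1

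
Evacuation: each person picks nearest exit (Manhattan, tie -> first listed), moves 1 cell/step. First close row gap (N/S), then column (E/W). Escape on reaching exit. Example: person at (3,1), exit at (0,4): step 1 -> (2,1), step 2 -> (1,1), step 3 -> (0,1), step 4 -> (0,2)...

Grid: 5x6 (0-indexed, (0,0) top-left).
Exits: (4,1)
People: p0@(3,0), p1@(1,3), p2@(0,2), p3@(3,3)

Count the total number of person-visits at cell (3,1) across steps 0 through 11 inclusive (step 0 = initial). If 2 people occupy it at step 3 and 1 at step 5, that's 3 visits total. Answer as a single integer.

Answer: 0

Derivation:
Step 0: p0@(3,0) p1@(1,3) p2@(0,2) p3@(3,3) -> at (3,1): 0 [-], cum=0
Step 1: p0@(4,0) p1@(2,3) p2@(1,2) p3@(4,3) -> at (3,1): 0 [-], cum=0
Step 2: p0@ESC p1@(3,3) p2@(2,2) p3@(4,2) -> at (3,1): 0 [-], cum=0
Step 3: p0@ESC p1@(4,3) p2@(3,2) p3@ESC -> at (3,1): 0 [-], cum=0
Step 4: p0@ESC p1@(4,2) p2@(4,2) p3@ESC -> at (3,1): 0 [-], cum=0
Step 5: p0@ESC p1@ESC p2@ESC p3@ESC -> at (3,1): 0 [-], cum=0
Total visits = 0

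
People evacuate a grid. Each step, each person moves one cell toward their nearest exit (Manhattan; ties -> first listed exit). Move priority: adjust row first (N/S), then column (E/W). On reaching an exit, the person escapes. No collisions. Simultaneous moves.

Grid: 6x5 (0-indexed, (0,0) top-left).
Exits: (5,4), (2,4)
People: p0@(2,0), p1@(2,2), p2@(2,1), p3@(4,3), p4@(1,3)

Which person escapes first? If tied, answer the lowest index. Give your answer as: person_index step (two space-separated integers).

Step 1: p0:(2,0)->(2,1) | p1:(2,2)->(2,3) | p2:(2,1)->(2,2) | p3:(4,3)->(5,3) | p4:(1,3)->(2,3)
Step 2: p0:(2,1)->(2,2) | p1:(2,3)->(2,4)->EXIT | p2:(2,2)->(2,3) | p3:(5,3)->(5,4)->EXIT | p4:(2,3)->(2,4)->EXIT
Step 3: p0:(2,2)->(2,3) | p1:escaped | p2:(2,3)->(2,4)->EXIT | p3:escaped | p4:escaped
Step 4: p0:(2,3)->(2,4)->EXIT | p1:escaped | p2:escaped | p3:escaped | p4:escaped
Exit steps: [4, 2, 3, 2, 2]
First to escape: p1 at step 2

Answer: 1 2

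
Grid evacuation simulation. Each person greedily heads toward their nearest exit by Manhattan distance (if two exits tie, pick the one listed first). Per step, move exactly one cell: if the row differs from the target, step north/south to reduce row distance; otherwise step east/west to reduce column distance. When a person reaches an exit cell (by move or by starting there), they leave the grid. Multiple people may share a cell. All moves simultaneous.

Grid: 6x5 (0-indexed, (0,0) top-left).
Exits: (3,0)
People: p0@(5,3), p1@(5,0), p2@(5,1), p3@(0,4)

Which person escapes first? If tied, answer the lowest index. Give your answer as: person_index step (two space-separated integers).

Step 1: p0:(5,3)->(4,3) | p1:(5,0)->(4,0) | p2:(5,1)->(4,1) | p3:(0,4)->(1,4)
Step 2: p0:(4,3)->(3,3) | p1:(4,0)->(3,0)->EXIT | p2:(4,1)->(3,1) | p3:(1,4)->(2,4)
Step 3: p0:(3,3)->(3,2) | p1:escaped | p2:(3,1)->(3,0)->EXIT | p3:(2,4)->(3,4)
Step 4: p0:(3,2)->(3,1) | p1:escaped | p2:escaped | p3:(3,4)->(3,3)
Step 5: p0:(3,1)->(3,0)->EXIT | p1:escaped | p2:escaped | p3:(3,3)->(3,2)
Step 6: p0:escaped | p1:escaped | p2:escaped | p3:(3,2)->(3,1)
Step 7: p0:escaped | p1:escaped | p2:escaped | p3:(3,1)->(3,0)->EXIT
Exit steps: [5, 2, 3, 7]
First to escape: p1 at step 2

Answer: 1 2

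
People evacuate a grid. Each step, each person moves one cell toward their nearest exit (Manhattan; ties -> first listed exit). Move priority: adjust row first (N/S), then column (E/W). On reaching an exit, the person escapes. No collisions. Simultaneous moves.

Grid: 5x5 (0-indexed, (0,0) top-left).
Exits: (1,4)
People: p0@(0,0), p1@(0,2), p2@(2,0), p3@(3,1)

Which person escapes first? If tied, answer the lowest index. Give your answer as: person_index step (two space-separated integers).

Answer: 1 3

Derivation:
Step 1: p0:(0,0)->(1,0) | p1:(0,2)->(1,2) | p2:(2,0)->(1,0) | p3:(3,1)->(2,1)
Step 2: p0:(1,0)->(1,1) | p1:(1,2)->(1,3) | p2:(1,0)->(1,1) | p3:(2,1)->(1,1)
Step 3: p0:(1,1)->(1,2) | p1:(1,3)->(1,4)->EXIT | p2:(1,1)->(1,2) | p3:(1,1)->(1,2)
Step 4: p0:(1,2)->(1,3) | p1:escaped | p2:(1,2)->(1,3) | p3:(1,2)->(1,3)
Step 5: p0:(1,3)->(1,4)->EXIT | p1:escaped | p2:(1,3)->(1,4)->EXIT | p3:(1,3)->(1,4)->EXIT
Exit steps: [5, 3, 5, 5]
First to escape: p1 at step 3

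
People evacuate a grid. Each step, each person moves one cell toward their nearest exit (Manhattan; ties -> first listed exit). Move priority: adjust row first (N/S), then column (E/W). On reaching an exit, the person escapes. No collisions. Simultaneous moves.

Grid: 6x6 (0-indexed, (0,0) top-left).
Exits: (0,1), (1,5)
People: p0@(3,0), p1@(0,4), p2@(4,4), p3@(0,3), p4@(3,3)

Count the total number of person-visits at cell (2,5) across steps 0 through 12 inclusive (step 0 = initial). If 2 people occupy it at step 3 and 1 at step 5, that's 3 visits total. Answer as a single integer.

Step 0: p0@(3,0) p1@(0,4) p2@(4,4) p3@(0,3) p4@(3,3) -> at (2,5): 0 [-], cum=0
Step 1: p0@(2,0) p1@(1,4) p2@(3,4) p3@(0,2) p4@(2,3) -> at (2,5): 0 [-], cum=0
Step 2: p0@(1,0) p1@ESC p2@(2,4) p3@ESC p4@(1,3) -> at (2,5): 0 [-], cum=0
Step 3: p0@(0,0) p1@ESC p2@(1,4) p3@ESC p4@(1,4) -> at (2,5): 0 [-], cum=0
Step 4: p0@ESC p1@ESC p2@ESC p3@ESC p4@ESC -> at (2,5): 0 [-], cum=0
Total visits = 0

Answer: 0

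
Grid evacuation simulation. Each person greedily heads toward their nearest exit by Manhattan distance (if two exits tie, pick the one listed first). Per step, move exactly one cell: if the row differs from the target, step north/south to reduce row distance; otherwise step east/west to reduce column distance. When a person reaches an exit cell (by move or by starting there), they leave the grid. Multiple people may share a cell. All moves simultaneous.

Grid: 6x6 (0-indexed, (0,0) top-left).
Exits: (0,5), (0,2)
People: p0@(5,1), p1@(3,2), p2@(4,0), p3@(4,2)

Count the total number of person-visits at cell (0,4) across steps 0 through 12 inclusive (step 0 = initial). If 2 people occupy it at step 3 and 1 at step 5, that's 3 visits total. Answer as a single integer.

Step 0: p0@(5,1) p1@(3,2) p2@(4,0) p3@(4,2) -> at (0,4): 0 [-], cum=0
Step 1: p0@(4,1) p1@(2,2) p2@(3,0) p3@(3,2) -> at (0,4): 0 [-], cum=0
Step 2: p0@(3,1) p1@(1,2) p2@(2,0) p3@(2,2) -> at (0,4): 0 [-], cum=0
Step 3: p0@(2,1) p1@ESC p2@(1,0) p3@(1,2) -> at (0,4): 0 [-], cum=0
Step 4: p0@(1,1) p1@ESC p2@(0,0) p3@ESC -> at (0,4): 0 [-], cum=0
Step 5: p0@(0,1) p1@ESC p2@(0,1) p3@ESC -> at (0,4): 0 [-], cum=0
Step 6: p0@ESC p1@ESC p2@ESC p3@ESC -> at (0,4): 0 [-], cum=0
Total visits = 0

Answer: 0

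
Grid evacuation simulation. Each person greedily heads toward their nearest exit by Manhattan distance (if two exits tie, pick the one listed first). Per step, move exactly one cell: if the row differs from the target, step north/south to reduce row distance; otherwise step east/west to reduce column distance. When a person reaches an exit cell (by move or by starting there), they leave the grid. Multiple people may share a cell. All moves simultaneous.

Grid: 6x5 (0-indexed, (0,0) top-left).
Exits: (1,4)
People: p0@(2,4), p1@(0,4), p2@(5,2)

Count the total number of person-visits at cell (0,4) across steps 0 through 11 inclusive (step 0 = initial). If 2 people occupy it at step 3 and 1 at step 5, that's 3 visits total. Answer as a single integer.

Answer: 1

Derivation:
Step 0: p0@(2,4) p1@(0,4) p2@(5,2) -> at (0,4): 1 [p1], cum=1
Step 1: p0@ESC p1@ESC p2@(4,2) -> at (0,4): 0 [-], cum=1
Step 2: p0@ESC p1@ESC p2@(3,2) -> at (0,4): 0 [-], cum=1
Step 3: p0@ESC p1@ESC p2@(2,2) -> at (0,4): 0 [-], cum=1
Step 4: p0@ESC p1@ESC p2@(1,2) -> at (0,4): 0 [-], cum=1
Step 5: p0@ESC p1@ESC p2@(1,3) -> at (0,4): 0 [-], cum=1
Step 6: p0@ESC p1@ESC p2@ESC -> at (0,4): 0 [-], cum=1
Total visits = 1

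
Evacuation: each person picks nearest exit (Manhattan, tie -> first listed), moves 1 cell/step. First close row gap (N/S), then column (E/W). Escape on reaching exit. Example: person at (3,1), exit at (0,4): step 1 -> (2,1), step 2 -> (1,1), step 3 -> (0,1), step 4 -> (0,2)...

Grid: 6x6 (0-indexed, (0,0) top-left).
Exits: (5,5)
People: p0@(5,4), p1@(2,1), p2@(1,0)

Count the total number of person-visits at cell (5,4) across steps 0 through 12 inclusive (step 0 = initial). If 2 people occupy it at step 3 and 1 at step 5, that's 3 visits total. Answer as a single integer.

Answer: 3

Derivation:
Step 0: p0@(5,4) p1@(2,1) p2@(1,0) -> at (5,4): 1 [p0], cum=1
Step 1: p0@ESC p1@(3,1) p2@(2,0) -> at (5,4): 0 [-], cum=1
Step 2: p0@ESC p1@(4,1) p2@(3,0) -> at (5,4): 0 [-], cum=1
Step 3: p0@ESC p1@(5,1) p2@(4,0) -> at (5,4): 0 [-], cum=1
Step 4: p0@ESC p1@(5,2) p2@(5,0) -> at (5,4): 0 [-], cum=1
Step 5: p0@ESC p1@(5,3) p2@(5,1) -> at (5,4): 0 [-], cum=1
Step 6: p0@ESC p1@(5,4) p2@(5,2) -> at (5,4): 1 [p1], cum=2
Step 7: p0@ESC p1@ESC p2@(5,3) -> at (5,4): 0 [-], cum=2
Step 8: p0@ESC p1@ESC p2@(5,4) -> at (5,4): 1 [p2], cum=3
Step 9: p0@ESC p1@ESC p2@ESC -> at (5,4): 0 [-], cum=3
Total visits = 3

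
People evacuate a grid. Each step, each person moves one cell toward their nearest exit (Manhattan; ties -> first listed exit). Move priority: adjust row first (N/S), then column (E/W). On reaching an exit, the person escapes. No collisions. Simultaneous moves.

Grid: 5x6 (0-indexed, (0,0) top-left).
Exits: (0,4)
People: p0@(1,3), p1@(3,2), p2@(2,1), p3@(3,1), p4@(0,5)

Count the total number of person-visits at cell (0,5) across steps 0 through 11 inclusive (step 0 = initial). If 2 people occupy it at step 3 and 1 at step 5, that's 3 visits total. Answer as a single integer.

Step 0: p0@(1,3) p1@(3,2) p2@(2,1) p3@(3,1) p4@(0,5) -> at (0,5): 1 [p4], cum=1
Step 1: p0@(0,3) p1@(2,2) p2@(1,1) p3@(2,1) p4@ESC -> at (0,5): 0 [-], cum=1
Step 2: p0@ESC p1@(1,2) p2@(0,1) p3@(1,1) p4@ESC -> at (0,5): 0 [-], cum=1
Step 3: p0@ESC p1@(0,2) p2@(0,2) p3@(0,1) p4@ESC -> at (0,5): 0 [-], cum=1
Step 4: p0@ESC p1@(0,3) p2@(0,3) p3@(0,2) p4@ESC -> at (0,5): 0 [-], cum=1
Step 5: p0@ESC p1@ESC p2@ESC p3@(0,3) p4@ESC -> at (0,5): 0 [-], cum=1
Step 6: p0@ESC p1@ESC p2@ESC p3@ESC p4@ESC -> at (0,5): 0 [-], cum=1
Total visits = 1

Answer: 1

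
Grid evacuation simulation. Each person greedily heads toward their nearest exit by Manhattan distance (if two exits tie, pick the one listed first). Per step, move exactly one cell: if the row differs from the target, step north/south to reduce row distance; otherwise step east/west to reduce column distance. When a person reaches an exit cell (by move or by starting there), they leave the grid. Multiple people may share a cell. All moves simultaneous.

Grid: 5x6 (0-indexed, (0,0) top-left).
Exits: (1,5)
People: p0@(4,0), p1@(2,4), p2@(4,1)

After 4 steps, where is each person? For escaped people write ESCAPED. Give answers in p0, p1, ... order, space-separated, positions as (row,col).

Step 1: p0:(4,0)->(3,0) | p1:(2,4)->(1,4) | p2:(4,1)->(3,1)
Step 2: p0:(3,0)->(2,0) | p1:(1,4)->(1,5)->EXIT | p2:(3,1)->(2,1)
Step 3: p0:(2,0)->(1,0) | p1:escaped | p2:(2,1)->(1,1)
Step 4: p0:(1,0)->(1,1) | p1:escaped | p2:(1,1)->(1,2)

(1,1) ESCAPED (1,2)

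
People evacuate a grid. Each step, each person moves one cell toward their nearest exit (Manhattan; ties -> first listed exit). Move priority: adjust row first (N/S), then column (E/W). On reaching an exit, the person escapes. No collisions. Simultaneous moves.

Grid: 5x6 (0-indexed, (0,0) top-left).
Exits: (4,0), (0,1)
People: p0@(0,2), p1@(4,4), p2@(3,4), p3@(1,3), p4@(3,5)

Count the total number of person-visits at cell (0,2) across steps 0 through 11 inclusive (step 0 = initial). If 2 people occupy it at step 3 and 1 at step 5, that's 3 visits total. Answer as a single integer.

Answer: 2

Derivation:
Step 0: p0@(0,2) p1@(4,4) p2@(3,4) p3@(1,3) p4@(3,5) -> at (0,2): 1 [p0], cum=1
Step 1: p0@ESC p1@(4,3) p2@(4,4) p3@(0,3) p4@(4,5) -> at (0,2): 0 [-], cum=1
Step 2: p0@ESC p1@(4,2) p2@(4,3) p3@(0,2) p4@(4,4) -> at (0,2): 1 [p3], cum=2
Step 3: p0@ESC p1@(4,1) p2@(4,2) p3@ESC p4@(4,3) -> at (0,2): 0 [-], cum=2
Step 4: p0@ESC p1@ESC p2@(4,1) p3@ESC p4@(4,2) -> at (0,2): 0 [-], cum=2
Step 5: p0@ESC p1@ESC p2@ESC p3@ESC p4@(4,1) -> at (0,2): 0 [-], cum=2
Step 6: p0@ESC p1@ESC p2@ESC p3@ESC p4@ESC -> at (0,2): 0 [-], cum=2
Total visits = 2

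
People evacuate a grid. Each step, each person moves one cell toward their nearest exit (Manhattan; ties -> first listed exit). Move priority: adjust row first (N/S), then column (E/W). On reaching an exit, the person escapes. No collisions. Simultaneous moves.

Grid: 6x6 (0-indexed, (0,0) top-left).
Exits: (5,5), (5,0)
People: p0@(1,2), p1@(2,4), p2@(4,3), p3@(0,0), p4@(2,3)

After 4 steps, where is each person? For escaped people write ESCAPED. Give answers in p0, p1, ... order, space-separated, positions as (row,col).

Step 1: p0:(1,2)->(2,2) | p1:(2,4)->(3,4) | p2:(4,3)->(5,3) | p3:(0,0)->(1,0) | p4:(2,3)->(3,3)
Step 2: p0:(2,2)->(3,2) | p1:(3,4)->(4,4) | p2:(5,3)->(5,4) | p3:(1,0)->(2,0) | p4:(3,3)->(4,3)
Step 3: p0:(3,2)->(4,2) | p1:(4,4)->(5,4) | p2:(5,4)->(5,5)->EXIT | p3:(2,0)->(3,0) | p4:(4,3)->(5,3)
Step 4: p0:(4,2)->(5,2) | p1:(5,4)->(5,5)->EXIT | p2:escaped | p3:(3,0)->(4,0) | p4:(5,3)->(5,4)

(5,2) ESCAPED ESCAPED (4,0) (5,4)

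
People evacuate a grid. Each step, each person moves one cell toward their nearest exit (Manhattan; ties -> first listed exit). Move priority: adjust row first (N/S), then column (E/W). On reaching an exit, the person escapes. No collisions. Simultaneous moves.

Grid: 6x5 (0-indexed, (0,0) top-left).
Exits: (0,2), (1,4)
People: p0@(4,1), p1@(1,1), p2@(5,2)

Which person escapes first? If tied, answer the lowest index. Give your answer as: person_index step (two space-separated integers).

Step 1: p0:(4,1)->(3,1) | p1:(1,1)->(0,1) | p2:(5,2)->(4,2)
Step 2: p0:(3,1)->(2,1) | p1:(0,1)->(0,2)->EXIT | p2:(4,2)->(3,2)
Step 3: p0:(2,1)->(1,1) | p1:escaped | p2:(3,2)->(2,2)
Step 4: p0:(1,1)->(0,1) | p1:escaped | p2:(2,2)->(1,2)
Step 5: p0:(0,1)->(0,2)->EXIT | p1:escaped | p2:(1,2)->(0,2)->EXIT
Exit steps: [5, 2, 5]
First to escape: p1 at step 2

Answer: 1 2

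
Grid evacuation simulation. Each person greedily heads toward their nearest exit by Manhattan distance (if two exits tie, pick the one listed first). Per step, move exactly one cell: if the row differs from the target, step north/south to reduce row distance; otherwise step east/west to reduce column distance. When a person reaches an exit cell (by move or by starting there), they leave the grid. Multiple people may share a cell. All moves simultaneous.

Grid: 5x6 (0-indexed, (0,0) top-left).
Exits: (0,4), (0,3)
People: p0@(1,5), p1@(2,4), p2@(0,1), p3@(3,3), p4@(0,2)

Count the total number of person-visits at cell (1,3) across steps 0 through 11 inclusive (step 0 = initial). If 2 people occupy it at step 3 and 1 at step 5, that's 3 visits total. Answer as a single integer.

Answer: 1

Derivation:
Step 0: p0@(1,5) p1@(2,4) p2@(0,1) p3@(3,3) p4@(0,2) -> at (1,3): 0 [-], cum=0
Step 1: p0@(0,5) p1@(1,4) p2@(0,2) p3@(2,3) p4@ESC -> at (1,3): 0 [-], cum=0
Step 2: p0@ESC p1@ESC p2@ESC p3@(1,3) p4@ESC -> at (1,3): 1 [p3], cum=1
Step 3: p0@ESC p1@ESC p2@ESC p3@ESC p4@ESC -> at (1,3): 0 [-], cum=1
Total visits = 1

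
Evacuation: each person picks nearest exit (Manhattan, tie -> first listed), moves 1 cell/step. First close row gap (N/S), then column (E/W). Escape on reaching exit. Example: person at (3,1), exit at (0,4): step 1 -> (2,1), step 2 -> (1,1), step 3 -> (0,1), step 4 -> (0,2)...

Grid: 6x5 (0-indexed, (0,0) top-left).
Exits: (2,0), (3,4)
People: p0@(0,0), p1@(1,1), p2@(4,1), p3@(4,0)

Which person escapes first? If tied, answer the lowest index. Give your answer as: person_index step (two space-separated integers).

Answer: 0 2

Derivation:
Step 1: p0:(0,0)->(1,0) | p1:(1,1)->(2,1) | p2:(4,1)->(3,1) | p3:(4,0)->(3,0)
Step 2: p0:(1,0)->(2,0)->EXIT | p1:(2,1)->(2,0)->EXIT | p2:(3,1)->(2,1) | p3:(3,0)->(2,0)->EXIT
Step 3: p0:escaped | p1:escaped | p2:(2,1)->(2,0)->EXIT | p3:escaped
Exit steps: [2, 2, 3, 2]
First to escape: p0 at step 2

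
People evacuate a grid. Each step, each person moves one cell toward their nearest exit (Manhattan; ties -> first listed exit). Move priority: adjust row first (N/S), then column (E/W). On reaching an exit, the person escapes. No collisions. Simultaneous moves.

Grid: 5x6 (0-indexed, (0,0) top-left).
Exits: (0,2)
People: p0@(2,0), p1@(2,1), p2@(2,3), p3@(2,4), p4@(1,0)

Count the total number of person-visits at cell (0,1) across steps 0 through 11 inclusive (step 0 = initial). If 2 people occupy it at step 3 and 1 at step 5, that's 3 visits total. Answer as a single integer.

Step 0: p0@(2,0) p1@(2,1) p2@(2,3) p3@(2,4) p4@(1,0) -> at (0,1): 0 [-], cum=0
Step 1: p0@(1,0) p1@(1,1) p2@(1,3) p3@(1,4) p4@(0,0) -> at (0,1): 0 [-], cum=0
Step 2: p0@(0,0) p1@(0,1) p2@(0,3) p3@(0,4) p4@(0,1) -> at (0,1): 2 [p1,p4], cum=2
Step 3: p0@(0,1) p1@ESC p2@ESC p3@(0,3) p4@ESC -> at (0,1): 1 [p0], cum=3
Step 4: p0@ESC p1@ESC p2@ESC p3@ESC p4@ESC -> at (0,1): 0 [-], cum=3
Total visits = 3

Answer: 3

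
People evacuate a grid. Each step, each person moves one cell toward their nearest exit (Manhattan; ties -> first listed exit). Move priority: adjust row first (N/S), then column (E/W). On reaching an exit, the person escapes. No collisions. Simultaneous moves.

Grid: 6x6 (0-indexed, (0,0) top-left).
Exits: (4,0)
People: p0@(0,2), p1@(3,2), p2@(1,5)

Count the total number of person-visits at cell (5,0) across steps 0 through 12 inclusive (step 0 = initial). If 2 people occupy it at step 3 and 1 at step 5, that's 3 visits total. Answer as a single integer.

Answer: 0

Derivation:
Step 0: p0@(0,2) p1@(3,2) p2@(1,5) -> at (5,0): 0 [-], cum=0
Step 1: p0@(1,2) p1@(4,2) p2@(2,5) -> at (5,0): 0 [-], cum=0
Step 2: p0@(2,2) p1@(4,1) p2@(3,5) -> at (5,0): 0 [-], cum=0
Step 3: p0@(3,2) p1@ESC p2@(4,5) -> at (5,0): 0 [-], cum=0
Step 4: p0@(4,2) p1@ESC p2@(4,4) -> at (5,0): 0 [-], cum=0
Step 5: p0@(4,1) p1@ESC p2@(4,3) -> at (5,0): 0 [-], cum=0
Step 6: p0@ESC p1@ESC p2@(4,2) -> at (5,0): 0 [-], cum=0
Step 7: p0@ESC p1@ESC p2@(4,1) -> at (5,0): 0 [-], cum=0
Step 8: p0@ESC p1@ESC p2@ESC -> at (5,0): 0 [-], cum=0
Total visits = 0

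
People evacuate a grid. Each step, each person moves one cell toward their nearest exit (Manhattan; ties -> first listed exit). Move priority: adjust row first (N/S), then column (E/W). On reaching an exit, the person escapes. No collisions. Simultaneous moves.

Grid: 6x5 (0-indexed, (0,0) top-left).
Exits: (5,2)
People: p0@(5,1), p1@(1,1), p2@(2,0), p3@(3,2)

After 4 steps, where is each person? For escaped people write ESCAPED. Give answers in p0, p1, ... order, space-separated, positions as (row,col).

Step 1: p0:(5,1)->(5,2)->EXIT | p1:(1,1)->(2,1) | p2:(2,0)->(3,0) | p3:(3,2)->(4,2)
Step 2: p0:escaped | p1:(2,1)->(3,1) | p2:(3,0)->(4,0) | p3:(4,2)->(5,2)->EXIT
Step 3: p0:escaped | p1:(3,1)->(4,1) | p2:(4,0)->(5,0) | p3:escaped
Step 4: p0:escaped | p1:(4,1)->(5,1) | p2:(5,0)->(5,1) | p3:escaped

ESCAPED (5,1) (5,1) ESCAPED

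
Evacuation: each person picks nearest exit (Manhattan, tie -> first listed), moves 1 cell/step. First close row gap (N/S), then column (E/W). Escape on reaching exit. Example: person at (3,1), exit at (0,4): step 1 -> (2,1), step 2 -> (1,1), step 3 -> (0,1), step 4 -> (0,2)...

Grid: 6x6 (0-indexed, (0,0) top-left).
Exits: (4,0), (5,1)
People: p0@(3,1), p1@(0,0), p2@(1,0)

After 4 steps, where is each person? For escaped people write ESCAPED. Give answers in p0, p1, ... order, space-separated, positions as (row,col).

Step 1: p0:(3,1)->(4,1) | p1:(0,0)->(1,0) | p2:(1,0)->(2,0)
Step 2: p0:(4,1)->(4,0)->EXIT | p1:(1,0)->(2,0) | p2:(2,0)->(3,0)
Step 3: p0:escaped | p1:(2,0)->(3,0) | p2:(3,0)->(4,0)->EXIT
Step 4: p0:escaped | p1:(3,0)->(4,0)->EXIT | p2:escaped

ESCAPED ESCAPED ESCAPED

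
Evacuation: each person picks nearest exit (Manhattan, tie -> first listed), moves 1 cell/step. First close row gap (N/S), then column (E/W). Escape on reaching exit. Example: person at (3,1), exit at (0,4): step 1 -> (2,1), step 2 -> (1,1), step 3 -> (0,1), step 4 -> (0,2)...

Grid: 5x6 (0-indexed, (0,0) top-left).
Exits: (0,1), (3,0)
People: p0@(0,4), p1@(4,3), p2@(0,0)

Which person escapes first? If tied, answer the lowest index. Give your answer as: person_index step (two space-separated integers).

Step 1: p0:(0,4)->(0,3) | p1:(4,3)->(3,3) | p2:(0,0)->(0,1)->EXIT
Step 2: p0:(0,3)->(0,2) | p1:(3,3)->(3,2) | p2:escaped
Step 3: p0:(0,2)->(0,1)->EXIT | p1:(3,2)->(3,1) | p2:escaped
Step 4: p0:escaped | p1:(3,1)->(3,0)->EXIT | p2:escaped
Exit steps: [3, 4, 1]
First to escape: p2 at step 1

Answer: 2 1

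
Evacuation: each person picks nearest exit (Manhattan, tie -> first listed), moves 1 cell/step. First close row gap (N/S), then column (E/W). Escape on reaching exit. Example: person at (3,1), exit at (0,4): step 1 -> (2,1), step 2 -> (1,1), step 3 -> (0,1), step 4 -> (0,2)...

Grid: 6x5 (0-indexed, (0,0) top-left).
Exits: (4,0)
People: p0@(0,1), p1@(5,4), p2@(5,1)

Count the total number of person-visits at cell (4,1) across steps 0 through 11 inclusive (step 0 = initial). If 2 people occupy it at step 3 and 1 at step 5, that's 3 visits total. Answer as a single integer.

Answer: 3

Derivation:
Step 0: p0@(0,1) p1@(5,4) p2@(5,1) -> at (4,1): 0 [-], cum=0
Step 1: p0@(1,1) p1@(4,4) p2@(4,1) -> at (4,1): 1 [p2], cum=1
Step 2: p0@(2,1) p1@(4,3) p2@ESC -> at (4,1): 0 [-], cum=1
Step 3: p0@(3,1) p1@(4,2) p2@ESC -> at (4,1): 0 [-], cum=1
Step 4: p0@(4,1) p1@(4,1) p2@ESC -> at (4,1): 2 [p0,p1], cum=3
Step 5: p0@ESC p1@ESC p2@ESC -> at (4,1): 0 [-], cum=3
Total visits = 3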